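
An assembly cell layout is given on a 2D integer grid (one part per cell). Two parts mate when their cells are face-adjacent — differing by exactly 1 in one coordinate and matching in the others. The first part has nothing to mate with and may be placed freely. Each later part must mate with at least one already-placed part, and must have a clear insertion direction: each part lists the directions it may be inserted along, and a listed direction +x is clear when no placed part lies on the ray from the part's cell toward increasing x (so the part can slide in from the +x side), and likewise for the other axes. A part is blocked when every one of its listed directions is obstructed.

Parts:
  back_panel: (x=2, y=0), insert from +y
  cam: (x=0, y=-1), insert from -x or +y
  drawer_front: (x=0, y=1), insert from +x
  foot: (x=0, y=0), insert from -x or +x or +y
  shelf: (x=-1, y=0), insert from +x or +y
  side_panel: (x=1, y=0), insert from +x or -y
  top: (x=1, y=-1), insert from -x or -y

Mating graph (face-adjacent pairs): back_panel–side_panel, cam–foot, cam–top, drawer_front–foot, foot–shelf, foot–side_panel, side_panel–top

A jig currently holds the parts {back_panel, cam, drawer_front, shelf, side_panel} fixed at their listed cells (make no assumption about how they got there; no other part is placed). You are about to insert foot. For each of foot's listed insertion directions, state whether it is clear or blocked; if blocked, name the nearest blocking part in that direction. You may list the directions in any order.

+x: blocked by side_panel; +y: blocked by drawer_front; -x: blocked by shelf

-x: nearest on ray is shelf@(-1, 0) ⇒ blocked
+x: nearest on ray is side_panel@(1, 0) ⇒ blocked
+y: nearest on ray is drawer_front@(0, 1) ⇒ blocked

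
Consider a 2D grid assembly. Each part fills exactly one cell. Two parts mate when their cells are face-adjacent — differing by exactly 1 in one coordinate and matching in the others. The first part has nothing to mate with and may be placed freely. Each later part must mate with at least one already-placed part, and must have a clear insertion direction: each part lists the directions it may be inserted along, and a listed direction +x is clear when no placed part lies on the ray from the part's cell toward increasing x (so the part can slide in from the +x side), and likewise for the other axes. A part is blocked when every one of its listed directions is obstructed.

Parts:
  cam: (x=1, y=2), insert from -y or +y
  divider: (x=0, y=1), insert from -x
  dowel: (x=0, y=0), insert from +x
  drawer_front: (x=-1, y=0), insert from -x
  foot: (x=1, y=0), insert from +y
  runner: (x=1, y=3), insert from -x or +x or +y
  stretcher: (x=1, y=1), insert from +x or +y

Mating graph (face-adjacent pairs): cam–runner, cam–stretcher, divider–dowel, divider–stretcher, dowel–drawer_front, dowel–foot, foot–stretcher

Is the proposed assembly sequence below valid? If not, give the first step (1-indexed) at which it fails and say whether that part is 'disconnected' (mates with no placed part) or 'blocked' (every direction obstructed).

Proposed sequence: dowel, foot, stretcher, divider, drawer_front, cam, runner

Valid

1. dowel@(0, 0) [+x clear] — {dowel}
2. foot@(1, 0) [+y clear] — {dowel, foot}
3. stretcher@(1, 1) [+x clear] — {dowel, foot, stretcher}
4. divider@(0, 1) [-x clear] — {divider, dowel, foot, stretcher}
5. drawer_front@(-1, 0) [-x clear] — {divider, dowel, drawer_front, foot, stretcher}
6. cam@(1, 2) [+y clear] — {cam, divider, dowel, drawer_front, foot, stretcher}
7. runner@(1, 3) [-x clear] — {cam, divider, dowel, drawer_front, foot, runner, stretcher}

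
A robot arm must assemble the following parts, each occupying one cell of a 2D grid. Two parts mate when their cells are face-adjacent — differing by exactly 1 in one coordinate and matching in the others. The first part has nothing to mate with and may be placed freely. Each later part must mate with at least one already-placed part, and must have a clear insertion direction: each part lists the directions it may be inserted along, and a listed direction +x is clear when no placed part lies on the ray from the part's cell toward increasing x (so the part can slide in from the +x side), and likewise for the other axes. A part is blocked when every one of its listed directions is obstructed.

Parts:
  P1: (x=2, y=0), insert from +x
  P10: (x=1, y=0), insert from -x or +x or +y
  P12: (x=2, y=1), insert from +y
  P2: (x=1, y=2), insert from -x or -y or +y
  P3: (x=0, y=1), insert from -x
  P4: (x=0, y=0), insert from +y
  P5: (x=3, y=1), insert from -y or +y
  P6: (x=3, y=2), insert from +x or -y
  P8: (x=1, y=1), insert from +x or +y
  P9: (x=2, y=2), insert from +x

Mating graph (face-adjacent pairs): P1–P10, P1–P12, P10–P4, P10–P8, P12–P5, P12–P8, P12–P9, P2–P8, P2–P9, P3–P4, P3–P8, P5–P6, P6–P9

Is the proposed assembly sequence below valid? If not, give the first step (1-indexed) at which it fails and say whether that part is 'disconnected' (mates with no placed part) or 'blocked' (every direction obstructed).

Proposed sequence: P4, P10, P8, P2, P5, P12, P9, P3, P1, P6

1. P4@(0, 0) [+y clear] — {P4}
2. P10@(1, 0) [+x clear] — {P10, P4}
3. P8@(1, 1) [+x clear] — {P10, P4, P8}
4. P2@(1, 2) [-x clear] — {P10, P2, P4, P8}
5. P5@(3, 1) — no placed neighbour ⇒ disconnected

Invalid at step 5 (disconnected)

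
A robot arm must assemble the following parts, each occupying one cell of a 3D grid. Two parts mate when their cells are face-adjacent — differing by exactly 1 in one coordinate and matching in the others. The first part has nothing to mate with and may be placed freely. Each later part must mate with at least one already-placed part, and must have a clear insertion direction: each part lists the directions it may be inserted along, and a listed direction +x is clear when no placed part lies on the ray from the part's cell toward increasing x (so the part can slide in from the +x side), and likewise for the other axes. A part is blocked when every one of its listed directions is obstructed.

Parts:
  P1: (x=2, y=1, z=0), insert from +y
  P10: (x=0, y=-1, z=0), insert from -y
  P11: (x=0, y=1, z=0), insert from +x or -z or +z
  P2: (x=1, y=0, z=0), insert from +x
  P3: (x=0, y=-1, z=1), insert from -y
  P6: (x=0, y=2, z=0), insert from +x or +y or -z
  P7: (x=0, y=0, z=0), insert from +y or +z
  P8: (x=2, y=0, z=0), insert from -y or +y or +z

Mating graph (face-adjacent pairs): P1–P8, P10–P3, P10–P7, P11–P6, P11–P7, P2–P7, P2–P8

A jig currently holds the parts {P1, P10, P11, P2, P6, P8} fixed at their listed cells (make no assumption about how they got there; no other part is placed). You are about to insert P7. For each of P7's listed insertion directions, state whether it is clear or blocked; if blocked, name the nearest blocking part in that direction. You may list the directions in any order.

+y: blocked by P11; +z: clear

+y: nearest on ray is P11@(0, 1, 0) ⇒ blocked
+z: ray from P7(0, 0, 0) has no placed part ⇒ clear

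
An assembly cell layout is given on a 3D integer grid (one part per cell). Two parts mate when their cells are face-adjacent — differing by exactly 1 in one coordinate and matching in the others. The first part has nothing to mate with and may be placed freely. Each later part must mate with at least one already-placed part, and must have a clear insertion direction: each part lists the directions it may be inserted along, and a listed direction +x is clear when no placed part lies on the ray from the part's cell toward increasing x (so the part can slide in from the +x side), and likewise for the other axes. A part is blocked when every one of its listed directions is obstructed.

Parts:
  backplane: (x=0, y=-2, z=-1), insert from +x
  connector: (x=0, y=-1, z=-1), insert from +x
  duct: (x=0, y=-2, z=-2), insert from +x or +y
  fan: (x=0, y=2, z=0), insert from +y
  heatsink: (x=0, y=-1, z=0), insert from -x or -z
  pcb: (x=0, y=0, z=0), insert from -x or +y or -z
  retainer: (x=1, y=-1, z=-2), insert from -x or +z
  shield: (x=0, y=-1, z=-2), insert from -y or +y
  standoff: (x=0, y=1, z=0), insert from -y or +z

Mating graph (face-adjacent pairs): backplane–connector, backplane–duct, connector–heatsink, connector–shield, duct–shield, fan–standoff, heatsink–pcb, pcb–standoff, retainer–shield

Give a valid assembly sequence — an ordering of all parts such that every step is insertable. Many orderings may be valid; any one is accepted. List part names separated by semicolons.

heatsink; pcb; connector; backplane; duct; standoff; shield; fan; retainer

1. heatsink@(0, -1, 0) [-x clear] — {heatsink}
2. pcb@(0, 0, 0) [-x clear] — {heatsink, pcb}
3. connector@(0, -1, -1) [+x clear] — {connector, heatsink, pcb}
4. backplane@(0, -2, -1) [+x clear] — {backplane, connector, heatsink, pcb}
5. duct@(0, -2, -2) [+x clear] — {backplane, connector, duct, heatsink, pcb}
6. standoff@(0, 1, 0) [+z clear] — {backplane, connector, duct, heatsink, pcb, standoff}
7. shield@(0, -1, -2) [+y clear] — {backplane, connector, duct, heatsink, pcb, shield, standoff}
8. fan@(0, 2, 0) [+y clear] — {backplane, connector, duct, fan, heatsink, pcb, shield, standoff}
9. retainer@(1, -1, -2) [+z clear] — {backplane, connector, duct, fan, heatsink, pcb, retainer, shield, standoff}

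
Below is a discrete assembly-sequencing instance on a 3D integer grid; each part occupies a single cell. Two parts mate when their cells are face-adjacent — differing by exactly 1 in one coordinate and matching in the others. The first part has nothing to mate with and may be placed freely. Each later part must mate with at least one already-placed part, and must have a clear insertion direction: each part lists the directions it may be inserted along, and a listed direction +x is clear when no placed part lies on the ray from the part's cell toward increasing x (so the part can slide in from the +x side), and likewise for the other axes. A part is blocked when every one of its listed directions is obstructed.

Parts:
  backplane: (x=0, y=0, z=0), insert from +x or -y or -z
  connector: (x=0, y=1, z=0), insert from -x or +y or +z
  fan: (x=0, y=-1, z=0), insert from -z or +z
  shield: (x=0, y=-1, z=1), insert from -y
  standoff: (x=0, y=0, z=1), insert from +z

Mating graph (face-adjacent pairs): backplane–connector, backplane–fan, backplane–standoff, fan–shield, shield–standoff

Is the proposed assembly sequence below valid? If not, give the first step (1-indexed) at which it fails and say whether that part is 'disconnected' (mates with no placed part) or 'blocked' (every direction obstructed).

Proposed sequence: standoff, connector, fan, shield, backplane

1. standoff@(0, 0, 1) [+z clear] — {standoff}
2. connector@(0, 1, 0) — no placed neighbour ⇒ disconnected

Invalid at step 2 (disconnected)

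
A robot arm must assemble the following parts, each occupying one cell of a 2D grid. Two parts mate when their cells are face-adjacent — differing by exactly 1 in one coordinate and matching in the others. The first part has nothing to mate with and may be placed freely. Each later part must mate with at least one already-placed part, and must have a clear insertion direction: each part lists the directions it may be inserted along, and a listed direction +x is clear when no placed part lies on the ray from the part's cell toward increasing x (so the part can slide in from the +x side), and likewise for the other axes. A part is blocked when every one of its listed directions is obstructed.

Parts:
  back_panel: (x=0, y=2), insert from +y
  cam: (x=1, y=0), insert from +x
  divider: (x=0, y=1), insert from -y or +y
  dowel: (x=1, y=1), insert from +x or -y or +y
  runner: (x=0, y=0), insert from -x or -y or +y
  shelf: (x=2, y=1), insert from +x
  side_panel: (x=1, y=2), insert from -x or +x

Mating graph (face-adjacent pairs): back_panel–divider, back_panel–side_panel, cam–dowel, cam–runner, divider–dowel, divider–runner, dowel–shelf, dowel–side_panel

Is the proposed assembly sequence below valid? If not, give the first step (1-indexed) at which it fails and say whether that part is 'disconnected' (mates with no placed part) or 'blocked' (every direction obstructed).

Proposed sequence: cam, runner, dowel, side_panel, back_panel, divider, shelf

Invalid at step 6 (blocked)

1. cam@(1, 0) [+x clear] — {cam}
2. runner@(0, 0) [-x clear] — {cam, runner}
3. dowel@(1, 1) [+x clear] — {cam, dowel, runner}
4. side_panel@(1, 2) [-x clear] — {cam, dowel, runner, side_panel}
5. back_panel@(0, 2) [+y clear] — {back_panel, cam, dowel, runner, side_panel}
6. divider@(0, 1) — -y/+y all obstructed ⇒ blocked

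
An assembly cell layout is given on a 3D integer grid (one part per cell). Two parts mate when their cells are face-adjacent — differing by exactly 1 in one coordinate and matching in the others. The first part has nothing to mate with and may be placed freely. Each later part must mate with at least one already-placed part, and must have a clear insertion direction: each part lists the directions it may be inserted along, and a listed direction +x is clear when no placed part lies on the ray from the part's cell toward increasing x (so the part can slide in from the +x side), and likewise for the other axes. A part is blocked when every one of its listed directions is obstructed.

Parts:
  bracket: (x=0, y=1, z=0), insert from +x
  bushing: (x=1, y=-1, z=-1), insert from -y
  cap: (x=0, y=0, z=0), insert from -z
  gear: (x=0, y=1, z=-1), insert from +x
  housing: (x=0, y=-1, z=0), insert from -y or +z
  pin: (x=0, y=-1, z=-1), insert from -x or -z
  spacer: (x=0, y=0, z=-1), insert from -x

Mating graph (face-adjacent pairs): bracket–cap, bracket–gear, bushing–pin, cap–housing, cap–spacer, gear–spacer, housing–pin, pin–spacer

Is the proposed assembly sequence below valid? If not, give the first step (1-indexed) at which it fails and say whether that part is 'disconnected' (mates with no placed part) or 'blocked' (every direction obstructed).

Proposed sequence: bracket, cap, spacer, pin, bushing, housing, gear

Valid

1. bracket@(0, 1, 0) [+x clear] — {bracket}
2. cap@(0, 0, 0) [-z clear] — {bracket, cap}
3. spacer@(0, 0, -1) [-x clear] — {bracket, cap, spacer}
4. pin@(0, -1, -1) [-x clear] — {bracket, cap, pin, spacer}
5. bushing@(1, -1, -1) [-y clear] — {bracket, bushing, cap, pin, spacer}
6. housing@(0, -1, 0) [-y clear] — {bracket, bushing, cap, housing, pin, spacer}
7. gear@(0, 1, -1) [+x clear] — {bracket, bushing, cap, gear, housing, pin, spacer}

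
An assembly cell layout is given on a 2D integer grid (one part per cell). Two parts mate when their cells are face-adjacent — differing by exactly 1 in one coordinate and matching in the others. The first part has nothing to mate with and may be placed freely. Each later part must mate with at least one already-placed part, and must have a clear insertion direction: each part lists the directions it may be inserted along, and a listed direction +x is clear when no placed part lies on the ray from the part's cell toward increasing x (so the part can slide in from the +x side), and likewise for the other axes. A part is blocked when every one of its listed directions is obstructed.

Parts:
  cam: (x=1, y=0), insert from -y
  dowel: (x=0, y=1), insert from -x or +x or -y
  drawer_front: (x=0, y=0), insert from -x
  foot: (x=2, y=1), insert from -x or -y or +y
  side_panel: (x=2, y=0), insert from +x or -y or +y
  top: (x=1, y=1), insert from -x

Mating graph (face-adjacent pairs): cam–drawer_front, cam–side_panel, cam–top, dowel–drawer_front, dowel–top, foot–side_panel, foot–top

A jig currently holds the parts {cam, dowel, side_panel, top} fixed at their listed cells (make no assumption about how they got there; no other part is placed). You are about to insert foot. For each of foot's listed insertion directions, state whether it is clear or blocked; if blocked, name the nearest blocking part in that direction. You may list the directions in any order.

+y: clear; -x: blocked by top; -y: blocked by side_panel

-x: nearest on ray is top@(1, 1) ⇒ blocked
-y: nearest on ray is side_panel@(2, 0) ⇒ blocked
+y: ray from foot(2, 1) has no placed part ⇒ clear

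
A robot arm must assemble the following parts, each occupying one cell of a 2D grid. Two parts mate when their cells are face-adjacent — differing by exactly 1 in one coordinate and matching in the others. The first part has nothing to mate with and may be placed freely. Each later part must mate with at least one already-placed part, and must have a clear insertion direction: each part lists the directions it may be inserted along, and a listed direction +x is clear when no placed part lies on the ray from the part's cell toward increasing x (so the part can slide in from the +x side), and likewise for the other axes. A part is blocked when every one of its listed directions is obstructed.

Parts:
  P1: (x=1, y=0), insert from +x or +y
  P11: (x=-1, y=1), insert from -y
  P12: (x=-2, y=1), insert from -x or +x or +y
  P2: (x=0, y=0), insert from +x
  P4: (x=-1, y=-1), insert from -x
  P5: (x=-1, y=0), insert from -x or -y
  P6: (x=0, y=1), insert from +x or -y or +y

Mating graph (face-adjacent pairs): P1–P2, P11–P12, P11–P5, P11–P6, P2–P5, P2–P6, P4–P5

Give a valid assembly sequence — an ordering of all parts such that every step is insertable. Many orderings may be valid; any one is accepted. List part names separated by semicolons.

P6; P11; P5; P4; P12; P2; P1

1. P6@(0, 1) [+x clear] — {P6}
2. P11@(-1, 1) [-y clear] — {P11, P6}
3. P5@(-1, 0) [-x clear] — {P11, P5, P6}
4. P4@(-1, -1) [-x clear] — {P11, P4, P5, P6}
5. P12@(-2, 1) [-x clear] — {P11, P12, P4, P5, P6}
6. P2@(0, 0) [+x clear] — {P11, P12, P2, P4, P5, P6}
7. P1@(1, 0) [+x clear] — {P1, P11, P12, P2, P4, P5, P6}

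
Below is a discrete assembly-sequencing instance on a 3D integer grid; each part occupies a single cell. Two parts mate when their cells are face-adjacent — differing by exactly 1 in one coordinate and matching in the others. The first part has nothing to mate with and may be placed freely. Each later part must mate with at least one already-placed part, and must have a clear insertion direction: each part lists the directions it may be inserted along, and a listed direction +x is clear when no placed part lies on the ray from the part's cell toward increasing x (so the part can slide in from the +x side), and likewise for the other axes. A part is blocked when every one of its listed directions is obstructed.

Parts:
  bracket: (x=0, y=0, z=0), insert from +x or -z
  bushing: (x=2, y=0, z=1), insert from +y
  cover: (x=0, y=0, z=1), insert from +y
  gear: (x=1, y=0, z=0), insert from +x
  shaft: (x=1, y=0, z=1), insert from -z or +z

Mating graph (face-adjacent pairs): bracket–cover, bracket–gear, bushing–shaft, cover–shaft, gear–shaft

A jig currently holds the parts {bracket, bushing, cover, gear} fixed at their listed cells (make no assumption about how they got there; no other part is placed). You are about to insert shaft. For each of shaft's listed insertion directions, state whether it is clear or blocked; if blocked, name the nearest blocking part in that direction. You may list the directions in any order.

-z: nearest on ray is gear@(1, 0, 0) ⇒ blocked
+z: ray from shaft(1, 0, 1) has no placed part ⇒ clear

+z: clear; -z: blocked by gear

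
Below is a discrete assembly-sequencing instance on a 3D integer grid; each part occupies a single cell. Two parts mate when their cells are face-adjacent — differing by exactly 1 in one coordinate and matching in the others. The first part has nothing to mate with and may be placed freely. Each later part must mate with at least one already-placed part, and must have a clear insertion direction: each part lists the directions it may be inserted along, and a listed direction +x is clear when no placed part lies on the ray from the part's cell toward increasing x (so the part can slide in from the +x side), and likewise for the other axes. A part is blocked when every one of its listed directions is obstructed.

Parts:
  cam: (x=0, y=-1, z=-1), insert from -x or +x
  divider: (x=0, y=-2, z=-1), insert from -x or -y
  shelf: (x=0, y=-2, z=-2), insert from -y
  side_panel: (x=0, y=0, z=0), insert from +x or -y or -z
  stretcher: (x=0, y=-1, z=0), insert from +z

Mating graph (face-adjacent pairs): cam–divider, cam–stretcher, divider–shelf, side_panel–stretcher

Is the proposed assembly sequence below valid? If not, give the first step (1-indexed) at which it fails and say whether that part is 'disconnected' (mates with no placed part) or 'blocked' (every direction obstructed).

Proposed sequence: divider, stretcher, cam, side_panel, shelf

Invalid at step 2 (disconnected)

1. divider@(0, -2, -1) [-x clear] — {divider}
2. stretcher@(0, -1, 0) — no placed neighbour ⇒ disconnected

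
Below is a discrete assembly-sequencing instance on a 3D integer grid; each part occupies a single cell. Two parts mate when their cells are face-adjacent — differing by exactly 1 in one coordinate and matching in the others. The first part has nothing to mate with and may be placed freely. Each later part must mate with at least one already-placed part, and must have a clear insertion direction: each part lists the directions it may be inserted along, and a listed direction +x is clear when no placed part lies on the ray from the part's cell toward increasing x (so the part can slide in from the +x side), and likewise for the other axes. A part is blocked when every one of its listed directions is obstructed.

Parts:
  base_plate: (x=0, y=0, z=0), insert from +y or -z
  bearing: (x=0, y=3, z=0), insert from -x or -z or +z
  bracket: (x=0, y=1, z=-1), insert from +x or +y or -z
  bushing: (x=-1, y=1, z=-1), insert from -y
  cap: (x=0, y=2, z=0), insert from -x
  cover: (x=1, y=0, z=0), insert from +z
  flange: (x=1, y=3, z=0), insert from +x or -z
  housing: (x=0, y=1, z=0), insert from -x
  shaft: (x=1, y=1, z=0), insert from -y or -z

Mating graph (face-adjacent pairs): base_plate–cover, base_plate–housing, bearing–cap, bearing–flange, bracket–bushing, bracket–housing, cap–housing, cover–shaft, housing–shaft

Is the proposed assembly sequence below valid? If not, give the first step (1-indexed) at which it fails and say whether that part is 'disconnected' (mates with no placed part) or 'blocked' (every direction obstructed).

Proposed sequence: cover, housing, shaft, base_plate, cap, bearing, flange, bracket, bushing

Invalid at step 2 (disconnected)

1. cover@(1, 0, 0) [+z clear] — {cover}
2. housing@(0, 1, 0) — no placed neighbour ⇒ disconnected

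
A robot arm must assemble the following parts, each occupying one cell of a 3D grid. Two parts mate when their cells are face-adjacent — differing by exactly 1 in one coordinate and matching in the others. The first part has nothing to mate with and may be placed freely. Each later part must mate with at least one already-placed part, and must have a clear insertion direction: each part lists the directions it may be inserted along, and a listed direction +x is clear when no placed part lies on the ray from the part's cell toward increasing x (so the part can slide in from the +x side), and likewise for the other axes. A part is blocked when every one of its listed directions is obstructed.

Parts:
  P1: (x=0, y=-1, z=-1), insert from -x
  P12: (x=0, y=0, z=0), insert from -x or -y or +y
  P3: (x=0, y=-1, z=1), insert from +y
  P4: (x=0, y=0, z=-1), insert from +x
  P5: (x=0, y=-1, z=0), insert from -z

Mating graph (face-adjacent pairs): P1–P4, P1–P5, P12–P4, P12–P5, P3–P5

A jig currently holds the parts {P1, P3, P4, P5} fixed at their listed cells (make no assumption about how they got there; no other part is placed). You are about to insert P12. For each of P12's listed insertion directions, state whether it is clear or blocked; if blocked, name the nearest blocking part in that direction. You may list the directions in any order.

-x: ray from P12(0, 0, 0) has no placed part ⇒ clear
-y: nearest on ray is P5@(0, -1, 0) ⇒ blocked
+y: ray from P12(0, 0, 0) has no placed part ⇒ clear

+y: clear; -x: clear; -y: blocked by P5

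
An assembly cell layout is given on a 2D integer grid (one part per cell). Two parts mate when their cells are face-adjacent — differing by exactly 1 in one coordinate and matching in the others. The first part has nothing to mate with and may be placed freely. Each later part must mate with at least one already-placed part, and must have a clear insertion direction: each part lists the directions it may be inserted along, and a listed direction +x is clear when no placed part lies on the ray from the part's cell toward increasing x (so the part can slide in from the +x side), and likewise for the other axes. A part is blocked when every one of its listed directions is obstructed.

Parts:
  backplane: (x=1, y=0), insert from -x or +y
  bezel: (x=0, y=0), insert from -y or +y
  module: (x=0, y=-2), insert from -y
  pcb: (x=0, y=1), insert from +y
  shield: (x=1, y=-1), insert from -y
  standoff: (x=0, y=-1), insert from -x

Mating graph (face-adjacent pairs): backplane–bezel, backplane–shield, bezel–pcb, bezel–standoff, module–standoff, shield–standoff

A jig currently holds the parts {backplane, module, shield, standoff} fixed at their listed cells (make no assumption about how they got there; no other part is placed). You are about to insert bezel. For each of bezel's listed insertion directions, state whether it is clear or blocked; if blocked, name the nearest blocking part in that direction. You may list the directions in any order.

-y: nearest on ray is standoff@(0, -1) ⇒ blocked
+y: ray from bezel(0, 0) has no placed part ⇒ clear

+y: clear; -y: blocked by standoff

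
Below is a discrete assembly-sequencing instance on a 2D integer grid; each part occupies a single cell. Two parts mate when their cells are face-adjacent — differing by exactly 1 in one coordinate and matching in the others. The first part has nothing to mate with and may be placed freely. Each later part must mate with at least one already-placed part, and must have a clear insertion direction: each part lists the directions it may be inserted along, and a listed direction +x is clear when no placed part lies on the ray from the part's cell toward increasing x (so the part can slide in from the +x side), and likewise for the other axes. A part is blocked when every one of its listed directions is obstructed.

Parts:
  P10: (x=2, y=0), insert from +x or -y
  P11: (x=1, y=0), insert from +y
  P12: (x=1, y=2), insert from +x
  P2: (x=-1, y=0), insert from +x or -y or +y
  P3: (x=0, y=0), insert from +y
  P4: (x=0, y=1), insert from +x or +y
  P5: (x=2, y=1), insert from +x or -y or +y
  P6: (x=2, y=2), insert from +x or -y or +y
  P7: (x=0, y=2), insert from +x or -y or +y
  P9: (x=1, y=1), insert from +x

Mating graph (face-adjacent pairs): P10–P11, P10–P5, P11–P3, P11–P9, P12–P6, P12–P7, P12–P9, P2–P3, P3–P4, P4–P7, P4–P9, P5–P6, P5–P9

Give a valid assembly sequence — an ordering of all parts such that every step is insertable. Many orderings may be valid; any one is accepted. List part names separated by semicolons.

P10; P11; P9; P12; P5; P3; P4; P6; P2; P7

1. P10@(2, 0) [+x clear] — {P10}
2. P11@(1, 0) [+y clear] — {P10, P11}
3. P9@(1, 1) [+x clear] — {P10, P11, P9}
4. P12@(1, 2) [+x clear] — {P10, P11, P12, P9}
5. P5@(2, 1) [+x clear] — {P10, P11, P12, P5, P9}
6. P3@(0, 0) [+y clear] — {P10, P11, P12, P3, P5, P9}
7. P4@(0, 1) [+y clear] — {P10, P11, P12, P3, P4, P5, P9}
8. P6@(2, 2) [+x clear] — {P10, P11, P12, P3, P4, P5, P6, P9}
9. P2@(-1, 0) [-y clear] — {P10, P11, P12, P2, P3, P4, P5, P6, P9}
10. P7@(0, 2) [+y clear] — {P10, P11, P12, P2, P3, P4, P5, P6, P7, P9}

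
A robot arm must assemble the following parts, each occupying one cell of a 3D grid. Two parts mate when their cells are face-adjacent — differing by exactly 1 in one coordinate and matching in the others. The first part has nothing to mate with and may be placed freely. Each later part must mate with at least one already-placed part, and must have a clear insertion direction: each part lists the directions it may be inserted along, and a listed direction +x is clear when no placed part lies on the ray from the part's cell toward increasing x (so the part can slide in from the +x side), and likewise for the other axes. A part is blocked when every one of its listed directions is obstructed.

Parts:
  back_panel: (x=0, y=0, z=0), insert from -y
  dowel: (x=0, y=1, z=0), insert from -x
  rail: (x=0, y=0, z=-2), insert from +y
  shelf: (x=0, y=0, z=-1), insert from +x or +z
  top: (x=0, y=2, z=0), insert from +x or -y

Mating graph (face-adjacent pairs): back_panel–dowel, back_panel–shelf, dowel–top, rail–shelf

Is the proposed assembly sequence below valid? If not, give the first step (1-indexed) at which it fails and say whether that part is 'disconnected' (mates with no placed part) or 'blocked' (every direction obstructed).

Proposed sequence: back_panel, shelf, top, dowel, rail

Invalid at step 3 (disconnected)

1. back_panel@(0, 0, 0) [-y clear] — {back_panel}
2. shelf@(0, 0, -1) [+x clear] — {back_panel, shelf}
3. top@(0, 2, 0) — no placed neighbour ⇒ disconnected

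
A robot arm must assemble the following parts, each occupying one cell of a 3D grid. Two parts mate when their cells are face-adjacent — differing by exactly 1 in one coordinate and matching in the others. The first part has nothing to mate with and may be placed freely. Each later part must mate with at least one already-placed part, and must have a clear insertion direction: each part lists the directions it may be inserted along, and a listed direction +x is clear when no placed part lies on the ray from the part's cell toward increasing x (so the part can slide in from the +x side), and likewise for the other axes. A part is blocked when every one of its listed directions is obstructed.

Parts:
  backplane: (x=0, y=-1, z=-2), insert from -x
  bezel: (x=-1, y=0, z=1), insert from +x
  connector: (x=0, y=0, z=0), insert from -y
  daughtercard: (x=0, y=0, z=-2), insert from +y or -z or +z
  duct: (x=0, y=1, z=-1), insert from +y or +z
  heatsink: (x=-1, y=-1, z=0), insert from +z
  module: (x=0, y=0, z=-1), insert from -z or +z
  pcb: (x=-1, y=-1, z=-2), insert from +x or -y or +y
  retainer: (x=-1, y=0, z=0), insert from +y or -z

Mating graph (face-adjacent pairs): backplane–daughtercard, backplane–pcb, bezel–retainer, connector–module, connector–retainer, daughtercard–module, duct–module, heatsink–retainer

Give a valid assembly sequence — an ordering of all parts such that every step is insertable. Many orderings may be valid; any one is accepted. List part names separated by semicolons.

1. backplane@(0, -1, -2) [-x clear] — {backplane}
2. daughtercard@(0, 0, -2) [+y clear] — {backplane, daughtercard}
3. pcb@(-1, -1, -2) [-y clear] — {backplane, daughtercard, pcb}
4. module@(0, 0, -1) [+z clear] — {backplane, daughtercard, module, pcb}
5. connector@(0, 0, 0) [-y clear] — {backplane, connector, daughtercard, module, pcb}
6. duct@(0, 1, -1) [+y clear] — {backplane, connector, daughtercard, duct, module, pcb}
7. retainer@(-1, 0, 0) [+y clear] — {backplane, connector, daughtercard, duct, module, pcb, retainer}
8. heatsink@(-1, -1, 0) [+z clear] — {backplane, connector, daughtercard, duct, heatsink, module, pcb, retainer}
9. bezel@(-1, 0, 1) [+x clear] — {backplane, bezel, connector, daughtercard, duct, heatsink, module, pcb, retainer}

backplane; daughtercard; pcb; module; connector; duct; retainer; heatsink; bezel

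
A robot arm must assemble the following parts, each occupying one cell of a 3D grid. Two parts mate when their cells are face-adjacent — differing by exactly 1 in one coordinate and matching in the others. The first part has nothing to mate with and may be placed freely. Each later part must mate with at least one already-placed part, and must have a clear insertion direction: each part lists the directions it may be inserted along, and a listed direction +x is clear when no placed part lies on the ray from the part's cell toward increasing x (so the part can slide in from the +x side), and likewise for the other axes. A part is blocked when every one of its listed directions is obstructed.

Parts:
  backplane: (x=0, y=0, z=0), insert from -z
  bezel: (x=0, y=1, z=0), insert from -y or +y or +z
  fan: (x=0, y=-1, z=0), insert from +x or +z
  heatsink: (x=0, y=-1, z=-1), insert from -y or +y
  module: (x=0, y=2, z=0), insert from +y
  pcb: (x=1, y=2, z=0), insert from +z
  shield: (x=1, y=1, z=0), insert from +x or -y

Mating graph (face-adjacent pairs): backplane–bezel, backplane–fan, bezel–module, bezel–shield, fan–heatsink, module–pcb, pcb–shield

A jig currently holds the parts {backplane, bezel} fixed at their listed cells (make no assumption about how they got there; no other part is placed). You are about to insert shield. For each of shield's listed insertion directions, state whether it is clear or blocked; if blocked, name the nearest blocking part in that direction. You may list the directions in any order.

+x: clear; -y: clear

+x: ray from shield(1, 1, 0) has no placed part ⇒ clear
-y: ray from shield(1, 1, 0) has no placed part ⇒ clear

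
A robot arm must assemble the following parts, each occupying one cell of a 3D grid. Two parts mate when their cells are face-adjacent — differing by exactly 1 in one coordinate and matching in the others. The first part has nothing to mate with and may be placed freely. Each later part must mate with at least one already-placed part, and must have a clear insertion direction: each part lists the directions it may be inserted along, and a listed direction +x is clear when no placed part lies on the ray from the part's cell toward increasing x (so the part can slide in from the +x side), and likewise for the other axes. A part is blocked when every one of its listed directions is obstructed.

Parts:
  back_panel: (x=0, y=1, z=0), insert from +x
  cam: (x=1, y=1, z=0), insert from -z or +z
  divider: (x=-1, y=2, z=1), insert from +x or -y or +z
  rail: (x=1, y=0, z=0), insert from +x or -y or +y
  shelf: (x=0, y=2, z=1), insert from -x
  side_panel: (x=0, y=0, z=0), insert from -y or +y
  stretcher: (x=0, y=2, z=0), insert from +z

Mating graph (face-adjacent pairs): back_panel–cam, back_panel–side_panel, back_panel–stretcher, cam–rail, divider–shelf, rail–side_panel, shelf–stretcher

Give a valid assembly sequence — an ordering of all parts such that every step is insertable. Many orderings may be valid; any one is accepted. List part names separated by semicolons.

rail; side_panel; back_panel; cam; stretcher; shelf; divider

1. rail@(1, 0, 0) [+x clear] — {rail}
2. side_panel@(0, 0, 0) [-y clear] — {rail, side_panel}
3. back_panel@(0, 1, 0) [+x clear] — {back_panel, rail, side_panel}
4. cam@(1, 1, 0) [-z clear] — {back_panel, cam, rail, side_panel}
5. stretcher@(0, 2, 0) [+z clear] — {back_panel, cam, rail, side_panel, stretcher}
6. shelf@(0, 2, 1) [-x clear] — {back_panel, cam, rail, shelf, side_panel, stretcher}
7. divider@(-1, 2, 1) [-y clear] — {back_panel, cam, divider, rail, shelf, side_panel, stretcher}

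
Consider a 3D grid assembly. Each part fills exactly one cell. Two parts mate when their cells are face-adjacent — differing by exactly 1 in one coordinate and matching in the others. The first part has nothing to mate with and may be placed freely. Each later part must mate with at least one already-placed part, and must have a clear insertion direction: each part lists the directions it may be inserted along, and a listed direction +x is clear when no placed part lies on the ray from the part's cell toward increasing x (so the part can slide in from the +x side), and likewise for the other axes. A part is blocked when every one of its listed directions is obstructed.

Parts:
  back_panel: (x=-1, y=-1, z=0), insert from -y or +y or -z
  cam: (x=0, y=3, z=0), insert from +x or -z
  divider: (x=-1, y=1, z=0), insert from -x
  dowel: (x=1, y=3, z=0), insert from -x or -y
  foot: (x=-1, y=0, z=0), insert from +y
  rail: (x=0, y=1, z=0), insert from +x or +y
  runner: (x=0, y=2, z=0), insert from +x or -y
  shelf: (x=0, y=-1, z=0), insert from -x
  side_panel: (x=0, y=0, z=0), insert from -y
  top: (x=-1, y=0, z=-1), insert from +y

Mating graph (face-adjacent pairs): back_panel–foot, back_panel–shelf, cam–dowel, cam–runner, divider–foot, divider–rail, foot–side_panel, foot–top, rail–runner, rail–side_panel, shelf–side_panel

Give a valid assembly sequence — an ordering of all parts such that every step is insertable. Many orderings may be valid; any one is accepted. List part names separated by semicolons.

1. cam@(0, 3, 0) [+x clear] — {cam}
2. runner@(0, 2, 0) [+x clear] — {cam, runner}
3. rail@(0, 1, 0) [+x clear] — {cam, rail, runner}
4. side_panel@(0, 0, 0) [-y clear] — {cam, rail, runner, side_panel}
5. dowel@(1, 3, 0) [-y clear] — {cam, dowel, rail, runner, side_panel}
6. foot@(-1, 0, 0) [+y clear] — {cam, dowel, foot, rail, runner, side_panel}
7. top@(-1, 0, -1) [+y clear] — {cam, dowel, foot, rail, runner, side_panel, top}
8. divider@(-1, 1, 0) [-x clear] — {cam, divider, dowel, foot, rail, runner, side_panel, top}
9. shelf@(0, -1, 0) [-x clear] — {cam, divider, dowel, foot, rail, runner, shelf, side_panel, top}
10. back_panel@(-1, -1, 0) [-y clear] — {back_panel, cam, divider, dowel, foot, rail, runner, shelf, side_panel, top}

cam; runner; rail; side_panel; dowel; foot; top; divider; shelf; back_panel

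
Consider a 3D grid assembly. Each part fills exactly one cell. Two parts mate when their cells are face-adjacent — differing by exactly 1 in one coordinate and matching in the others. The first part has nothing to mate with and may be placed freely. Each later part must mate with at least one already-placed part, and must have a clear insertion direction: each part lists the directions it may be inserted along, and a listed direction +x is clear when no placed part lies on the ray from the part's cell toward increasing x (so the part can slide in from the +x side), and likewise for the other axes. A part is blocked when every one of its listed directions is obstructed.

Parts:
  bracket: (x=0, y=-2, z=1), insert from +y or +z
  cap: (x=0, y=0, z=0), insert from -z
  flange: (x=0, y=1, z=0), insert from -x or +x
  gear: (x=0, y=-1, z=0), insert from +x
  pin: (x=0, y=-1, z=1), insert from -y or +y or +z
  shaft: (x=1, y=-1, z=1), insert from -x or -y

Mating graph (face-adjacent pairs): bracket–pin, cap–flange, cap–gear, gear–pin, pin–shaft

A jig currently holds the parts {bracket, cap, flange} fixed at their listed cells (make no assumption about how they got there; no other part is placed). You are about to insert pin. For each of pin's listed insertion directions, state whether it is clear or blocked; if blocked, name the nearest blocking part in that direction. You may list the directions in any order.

-y: nearest on ray is bracket@(0, -2, 1) ⇒ blocked
+y: ray from pin(0, -1, 1) has no placed part ⇒ clear
+z: ray from pin(0, -1, 1) has no placed part ⇒ clear

+y: clear; +z: clear; -y: blocked by bracket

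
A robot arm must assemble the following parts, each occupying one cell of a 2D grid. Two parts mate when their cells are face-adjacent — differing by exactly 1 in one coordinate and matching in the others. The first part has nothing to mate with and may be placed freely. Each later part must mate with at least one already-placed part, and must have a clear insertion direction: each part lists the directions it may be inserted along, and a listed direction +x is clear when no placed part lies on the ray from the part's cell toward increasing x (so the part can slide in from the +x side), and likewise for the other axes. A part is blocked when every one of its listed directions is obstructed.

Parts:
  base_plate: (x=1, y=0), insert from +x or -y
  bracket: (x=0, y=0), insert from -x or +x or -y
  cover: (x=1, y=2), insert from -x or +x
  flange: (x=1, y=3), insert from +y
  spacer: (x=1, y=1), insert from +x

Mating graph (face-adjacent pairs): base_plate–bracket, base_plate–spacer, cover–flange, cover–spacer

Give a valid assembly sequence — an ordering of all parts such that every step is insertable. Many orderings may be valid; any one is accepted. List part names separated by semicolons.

flange; cover; spacer; base_plate; bracket

1. flange@(1, 3) [+y clear] — {flange}
2. cover@(1, 2) [-x clear] — {cover, flange}
3. spacer@(1, 1) [+x clear] — {cover, flange, spacer}
4. base_plate@(1, 0) [+x clear] — {base_plate, cover, flange, spacer}
5. bracket@(0, 0) [-x clear] — {base_plate, bracket, cover, flange, spacer}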